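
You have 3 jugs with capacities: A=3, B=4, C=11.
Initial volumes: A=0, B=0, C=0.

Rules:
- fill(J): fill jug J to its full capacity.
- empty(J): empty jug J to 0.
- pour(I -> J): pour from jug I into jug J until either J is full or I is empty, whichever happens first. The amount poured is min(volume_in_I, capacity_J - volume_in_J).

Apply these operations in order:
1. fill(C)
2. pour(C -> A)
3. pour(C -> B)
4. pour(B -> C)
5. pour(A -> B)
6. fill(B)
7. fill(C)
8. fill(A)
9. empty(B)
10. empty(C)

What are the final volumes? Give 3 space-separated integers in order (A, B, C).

Step 1: fill(C) -> (A=0 B=0 C=11)
Step 2: pour(C -> A) -> (A=3 B=0 C=8)
Step 3: pour(C -> B) -> (A=3 B=4 C=4)
Step 4: pour(B -> C) -> (A=3 B=0 C=8)
Step 5: pour(A -> B) -> (A=0 B=3 C=8)
Step 6: fill(B) -> (A=0 B=4 C=8)
Step 7: fill(C) -> (A=0 B=4 C=11)
Step 8: fill(A) -> (A=3 B=4 C=11)
Step 9: empty(B) -> (A=3 B=0 C=11)
Step 10: empty(C) -> (A=3 B=0 C=0)

Answer: 3 0 0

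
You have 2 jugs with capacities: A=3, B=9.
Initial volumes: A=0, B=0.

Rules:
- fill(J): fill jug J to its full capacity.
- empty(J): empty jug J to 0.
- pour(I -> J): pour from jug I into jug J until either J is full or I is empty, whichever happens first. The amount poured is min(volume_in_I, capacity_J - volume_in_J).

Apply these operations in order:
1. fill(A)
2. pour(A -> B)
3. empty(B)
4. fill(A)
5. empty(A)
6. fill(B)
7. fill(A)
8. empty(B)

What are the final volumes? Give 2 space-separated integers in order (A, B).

Answer: 3 0

Derivation:
Step 1: fill(A) -> (A=3 B=0)
Step 2: pour(A -> B) -> (A=0 B=3)
Step 3: empty(B) -> (A=0 B=0)
Step 4: fill(A) -> (A=3 B=0)
Step 5: empty(A) -> (A=0 B=0)
Step 6: fill(B) -> (A=0 B=9)
Step 7: fill(A) -> (A=3 B=9)
Step 8: empty(B) -> (A=3 B=0)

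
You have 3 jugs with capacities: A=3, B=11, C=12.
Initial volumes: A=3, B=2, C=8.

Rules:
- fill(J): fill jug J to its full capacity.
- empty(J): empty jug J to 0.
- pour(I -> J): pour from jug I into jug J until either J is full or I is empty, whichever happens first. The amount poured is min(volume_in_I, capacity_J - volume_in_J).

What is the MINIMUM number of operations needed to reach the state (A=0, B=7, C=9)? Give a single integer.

Answer: 5

Derivation:
BFS from (A=3, B=2, C=8). One shortest path:
  1. empty(A) -> (A=0 B=2 C=8)
  2. fill(B) -> (A=0 B=11 C=8)
  3. pour(B -> C) -> (A=0 B=7 C=12)
  4. pour(C -> A) -> (A=3 B=7 C=9)
  5. empty(A) -> (A=0 B=7 C=9)
Reached target in 5 moves.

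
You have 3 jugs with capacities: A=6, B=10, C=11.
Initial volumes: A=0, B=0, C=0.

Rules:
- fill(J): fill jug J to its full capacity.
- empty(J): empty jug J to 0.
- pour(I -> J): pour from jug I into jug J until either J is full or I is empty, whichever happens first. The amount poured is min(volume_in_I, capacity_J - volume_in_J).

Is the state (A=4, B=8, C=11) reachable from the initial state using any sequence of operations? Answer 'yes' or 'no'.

Answer: yes

Derivation:
BFS from (A=0, B=0, C=0):
  1. fill(A) -> (A=6 B=0 C=0)
  2. pour(A -> B) -> (A=0 B=6 C=0)
  3. fill(A) -> (A=6 B=6 C=0)
  4. pour(A -> B) -> (A=2 B=10 C=0)
  5. pour(A -> C) -> (A=0 B=10 C=2)
  6. pour(B -> A) -> (A=6 B=4 C=2)
  7. pour(A -> C) -> (A=0 B=4 C=8)
  8. pour(B -> A) -> (A=4 B=0 C=8)
  9. pour(C -> B) -> (A=4 B=8 C=0)
  10. fill(C) -> (A=4 B=8 C=11)
Target reached → yes.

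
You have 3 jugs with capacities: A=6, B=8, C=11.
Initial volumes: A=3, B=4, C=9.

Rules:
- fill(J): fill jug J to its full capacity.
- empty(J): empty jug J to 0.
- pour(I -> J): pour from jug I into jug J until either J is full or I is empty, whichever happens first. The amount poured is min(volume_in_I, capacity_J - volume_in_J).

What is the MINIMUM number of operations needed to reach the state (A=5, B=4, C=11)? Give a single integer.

Answer: 6

Derivation:
BFS from (A=3, B=4, C=9). One shortest path:
  1. empty(A) -> (A=0 B=4 C=9)
  2. fill(C) -> (A=0 B=4 C=11)
  3. pour(C -> A) -> (A=6 B=4 C=5)
  4. empty(A) -> (A=0 B=4 C=5)
  5. pour(C -> A) -> (A=5 B=4 C=0)
  6. fill(C) -> (A=5 B=4 C=11)
Reached target in 6 moves.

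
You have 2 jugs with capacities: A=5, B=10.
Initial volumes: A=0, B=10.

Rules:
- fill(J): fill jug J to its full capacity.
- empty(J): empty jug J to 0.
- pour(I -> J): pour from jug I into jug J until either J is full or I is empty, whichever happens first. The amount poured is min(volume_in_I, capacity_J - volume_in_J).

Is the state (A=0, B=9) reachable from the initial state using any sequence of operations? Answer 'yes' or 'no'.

Answer: no

Derivation:
BFS explored all 6 reachable states.
Reachable set includes: (0,0), (0,5), (0,10), (5,0), (5,5), (5,10)
Target (A=0, B=9) not in reachable set → no.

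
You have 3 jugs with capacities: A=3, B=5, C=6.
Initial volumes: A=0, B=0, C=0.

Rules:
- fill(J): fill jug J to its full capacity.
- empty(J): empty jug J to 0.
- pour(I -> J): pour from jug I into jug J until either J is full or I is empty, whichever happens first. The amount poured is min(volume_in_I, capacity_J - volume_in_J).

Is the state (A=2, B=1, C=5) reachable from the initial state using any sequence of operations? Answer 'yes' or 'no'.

Answer: no

Derivation:
BFS explored all 128 reachable states.
Reachable set includes: (0,0,0), (0,0,1), (0,0,2), (0,0,3), (0,0,4), (0,0,5), (0,0,6), (0,1,0), (0,1,1), (0,1,2), (0,1,3), (0,1,4) ...
Target (A=2, B=1, C=5) not in reachable set → no.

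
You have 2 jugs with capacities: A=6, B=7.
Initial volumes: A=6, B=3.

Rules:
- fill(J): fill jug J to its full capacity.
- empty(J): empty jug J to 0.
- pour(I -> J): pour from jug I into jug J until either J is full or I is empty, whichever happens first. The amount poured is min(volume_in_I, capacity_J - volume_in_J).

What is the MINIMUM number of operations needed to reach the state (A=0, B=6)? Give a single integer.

BFS from (A=6, B=3). One shortest path:
  1. empty(B) -> (A=6 B=0)
  2. pour(A -> B) -> (A=0 B=6)
Reached target in 2 moves.

Answer: 2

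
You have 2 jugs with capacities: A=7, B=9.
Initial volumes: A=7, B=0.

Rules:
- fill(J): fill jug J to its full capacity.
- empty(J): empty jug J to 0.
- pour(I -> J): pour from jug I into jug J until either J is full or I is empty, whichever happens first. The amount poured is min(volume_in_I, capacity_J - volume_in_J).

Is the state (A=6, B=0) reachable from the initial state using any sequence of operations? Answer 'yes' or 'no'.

BFS from (A=7, B=0):
  1. empty(A) -> (A=0 B=0)
  2. fill(B) -> (A=0 B=9)
  3. pour(B -> A) -> (A=7 B=2)
  4. empty(A) -> (A=0 B=2)
  5. pour(B -> A) -> (A=2 B=0)
  6. fill(B) -> (A=2 B=9)
  7. pour(B -> A) -> (A=7 B=4)
  8. empty(A) -> (A=0 B=4)
  9. pour(B -> A) -> (A=4 B=0)
  10. fill(B) -> (A=4 B=9)
  11. pour(B -> A) -> (A=7 B=6)
  12. empty(A) -> (A=0 B=6)
  13. pour(B -> A) -> (A=6 B=0)
Target reached → yes.

Answer: yes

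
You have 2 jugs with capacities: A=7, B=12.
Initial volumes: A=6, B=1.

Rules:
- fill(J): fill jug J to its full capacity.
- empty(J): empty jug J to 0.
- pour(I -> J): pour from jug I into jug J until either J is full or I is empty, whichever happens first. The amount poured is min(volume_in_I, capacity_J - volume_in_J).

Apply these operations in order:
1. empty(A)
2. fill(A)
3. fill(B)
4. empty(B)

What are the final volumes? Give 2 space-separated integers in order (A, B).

Step 1: empty(A) -> (A=0 B=1)
Step 2: fill(A) -> (A=7 B=1)
Step 3: fill(B) -> (A=7 B=12)
Step 4: empty(B) -> (A=7 B=0)

Answer: 7 0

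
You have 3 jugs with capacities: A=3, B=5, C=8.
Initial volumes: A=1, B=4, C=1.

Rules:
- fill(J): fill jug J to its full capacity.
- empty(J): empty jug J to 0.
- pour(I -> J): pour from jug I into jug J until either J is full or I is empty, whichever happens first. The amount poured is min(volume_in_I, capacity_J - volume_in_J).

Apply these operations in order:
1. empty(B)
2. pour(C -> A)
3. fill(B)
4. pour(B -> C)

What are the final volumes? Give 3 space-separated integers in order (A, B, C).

Step 1: empty(B) -> (A=1 B=0 C=1)
Step 2: pour(C -> A) -> (A=2 B=0 C=0)
Step 3: fill(B) -> (A=2 B=5 C=0)
Step 4: pour(B -> C) -> (A=2 B=0 C=5)

Answer: 2 0 5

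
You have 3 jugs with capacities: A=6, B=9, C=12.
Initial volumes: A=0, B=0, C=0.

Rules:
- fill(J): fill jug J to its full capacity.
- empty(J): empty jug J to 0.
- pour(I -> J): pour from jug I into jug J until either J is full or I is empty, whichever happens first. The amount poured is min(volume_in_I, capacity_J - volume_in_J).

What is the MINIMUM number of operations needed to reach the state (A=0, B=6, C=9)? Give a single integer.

Answer: 4

Derivation:
BFS from (A=0, B=0, C=0). One shortest path:
  1. fill(A) -> (A=6 B=0 C=0)
  2. fill(B) -> (A=6 B=9 C=0)
  3. pour(B -> C) -> (A=6 B=0 C=9)
  4. pour(A -> B) -> (A=0 B=6 C=9)
Reached target in 4 moves.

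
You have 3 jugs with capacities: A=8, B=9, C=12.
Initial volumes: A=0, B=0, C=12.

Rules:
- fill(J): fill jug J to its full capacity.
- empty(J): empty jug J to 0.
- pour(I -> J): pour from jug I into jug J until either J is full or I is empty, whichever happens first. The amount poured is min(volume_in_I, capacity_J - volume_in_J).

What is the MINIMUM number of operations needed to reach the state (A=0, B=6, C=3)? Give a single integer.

Answer: 7

Derivation:
BFS from (A=0, B=0, C=12). One shortest path:
  1. pour(C -> B) -> (A=0 B=9 C=3)
  2. pour(C -> A) -> (A=3 B=9 C=0)
  3. pour(B -> C) -> (A=3 B=0 C=9)
  4. fill(B) -> (A=3 B=9 C=9)
  5. pour(B -> C) -> (A=3 B=6 C=12)
  6. empty(C) -> (A=3 B=6 C=0)
  7. pour(A -> C) -> (A=0 B=6 C=3)
Reached target in 7 moves.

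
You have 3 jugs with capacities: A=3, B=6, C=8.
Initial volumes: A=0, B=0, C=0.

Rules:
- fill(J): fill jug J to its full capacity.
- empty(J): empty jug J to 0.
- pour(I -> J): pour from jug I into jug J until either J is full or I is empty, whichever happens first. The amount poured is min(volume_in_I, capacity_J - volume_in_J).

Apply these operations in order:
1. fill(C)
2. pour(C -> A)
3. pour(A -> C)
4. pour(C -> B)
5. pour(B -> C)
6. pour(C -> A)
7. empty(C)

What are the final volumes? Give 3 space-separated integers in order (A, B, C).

Step 1: fill(C) -> (A=0 B=0 C=8)
Step 2: pour(C -> A) -> (A=3 B=0 C=5)
Step 3: pour(A -> C) -> (A=0 B=0 C=8)
Step 4: pour(C -> B) -> (A=0 B=6 C=2)
Step 5: pour(B -> C) -> (A=0 B=0 C=8)
Step 6: pour(C -> A) -> (A=3 B=0 C=5)
Step 7: empty(C) -> (A=3 B=0 C=0)

Answer: 3 0 0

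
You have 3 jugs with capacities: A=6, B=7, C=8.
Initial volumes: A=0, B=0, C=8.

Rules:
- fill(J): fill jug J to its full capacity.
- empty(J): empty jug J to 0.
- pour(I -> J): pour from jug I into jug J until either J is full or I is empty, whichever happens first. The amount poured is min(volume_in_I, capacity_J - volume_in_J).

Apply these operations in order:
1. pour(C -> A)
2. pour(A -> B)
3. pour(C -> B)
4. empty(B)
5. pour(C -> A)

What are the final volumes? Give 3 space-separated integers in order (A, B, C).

Answer: 1 0 0

Derivation:
Step 1: pour(C -> A) -> (A=6 B=0 C=2)
Step 2: pour(A -> B) -> (A=0 B=6 C=2)
Step 3: pour(C -> B) -> (A=0 B=7 C=1)
Step 4: empty(B) -> (A=0 B=0 C=1)
Step 5: pour(C -> A) -> (A=1 B=0 C=0)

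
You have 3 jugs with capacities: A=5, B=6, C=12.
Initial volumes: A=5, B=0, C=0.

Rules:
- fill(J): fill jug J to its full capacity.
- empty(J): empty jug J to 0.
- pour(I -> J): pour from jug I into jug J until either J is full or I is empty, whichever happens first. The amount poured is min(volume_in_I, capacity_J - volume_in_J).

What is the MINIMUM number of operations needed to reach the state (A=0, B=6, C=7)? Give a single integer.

Answer: 5

Derivation:
BFS from (A=5, B=0, C=0). One shortest path:
  1. empty(A) -> (A=0 B=0 C=0)
  2. fill(B) -> (A=0 B=6 C=0)
  3. fill(C) -> (A=0 B=6 C=12)
  4. pour(C -> A) -> (A=5 B=6 C=7)
  5. empty(A) -> (A=0 B=6 C=7)
Reached target in 5 moves.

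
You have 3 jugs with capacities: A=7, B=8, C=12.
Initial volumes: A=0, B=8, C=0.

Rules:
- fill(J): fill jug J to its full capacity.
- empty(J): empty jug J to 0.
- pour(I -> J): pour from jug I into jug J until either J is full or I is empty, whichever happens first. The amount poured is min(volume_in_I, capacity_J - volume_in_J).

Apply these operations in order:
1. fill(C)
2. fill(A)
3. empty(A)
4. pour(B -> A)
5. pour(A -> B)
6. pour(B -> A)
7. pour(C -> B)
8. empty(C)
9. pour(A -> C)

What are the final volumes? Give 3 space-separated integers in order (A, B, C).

Step 1: fill(C) -> (A=0 B=8 C=12)
Step 2: fill(A) -> (A=7 B=8 C=12)
Step 3: empty(A) -> (A=0 B=8 C=12)
Step 4: pour(B -> A) -> (A=7 B=1 C=12)
Step 5: pour(A -> B) -> (A=0 B=8 C=12)
Step 6: pour(B -> A) -> (A=7 B=1 C=12)
Step 7: pour(C -> B) -> (A=7 B=8 C=5)
Step 8: empty(C) -> (A=7 B=8 C=0)
Step 9: pour(A -> C) -> (A=0 B=8 C=7)

Answer: 0 8 7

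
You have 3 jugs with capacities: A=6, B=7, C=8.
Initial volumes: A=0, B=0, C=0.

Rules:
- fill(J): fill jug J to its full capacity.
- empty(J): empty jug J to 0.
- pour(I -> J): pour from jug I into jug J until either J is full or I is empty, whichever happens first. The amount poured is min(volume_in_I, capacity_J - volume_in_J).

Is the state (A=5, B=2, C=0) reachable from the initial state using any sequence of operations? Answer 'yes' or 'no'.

Answer: yes

Derivation:
BFS from (A=0, B=0, C=0):
  1. fill(A) -> (A=6 B=0 C=0)
  2. fill(C) -> (A=6 B=0 C=8)
  3. pour(A -> B) -> (A=0 B=6 C=8)
  4. pour(C -> A) -> (A=6 B=6 C=2)
  5. pour(A -> B) -> (A=5 B=7 C=2)
  6. empty(B) -> (A=5 B=0 C=2)
  7. pour(C -> B) -> (A=5 B=2 C=0)
Target reached → yes.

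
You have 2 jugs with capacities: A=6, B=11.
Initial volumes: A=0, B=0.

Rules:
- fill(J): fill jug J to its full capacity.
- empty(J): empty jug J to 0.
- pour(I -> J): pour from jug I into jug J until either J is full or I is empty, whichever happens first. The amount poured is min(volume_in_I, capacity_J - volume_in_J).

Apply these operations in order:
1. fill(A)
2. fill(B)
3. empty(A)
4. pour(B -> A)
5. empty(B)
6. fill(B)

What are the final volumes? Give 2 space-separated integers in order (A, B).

Step 1: fill(A) -> (A=6 B=0)
Step 2: fill(B) -> (A=6 B=11)
Step 3: empty(A) -> (A=0 B=11)
Step 4: pour(B -> A) -> (A=6 B=5)
Step 5: empty(B) -> (A=6 B=0)
Step 6: fill(B) -> (A=6 B=11)

Answer: 6 11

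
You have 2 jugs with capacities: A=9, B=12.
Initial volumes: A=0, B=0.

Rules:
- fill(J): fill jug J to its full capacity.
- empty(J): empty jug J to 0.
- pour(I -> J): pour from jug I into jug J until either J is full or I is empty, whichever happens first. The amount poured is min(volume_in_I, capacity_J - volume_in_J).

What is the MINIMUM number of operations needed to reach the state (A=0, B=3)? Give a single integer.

BFS from (A=0, B=0). One shortest path:
  1. fill(B) -> (A=0 B=12)
  2. pour(B -> A) -> (A=9 B=3)
  3. empty(A) -> (A=0 B=3)
Reached target in 3 moves.

Answer: 3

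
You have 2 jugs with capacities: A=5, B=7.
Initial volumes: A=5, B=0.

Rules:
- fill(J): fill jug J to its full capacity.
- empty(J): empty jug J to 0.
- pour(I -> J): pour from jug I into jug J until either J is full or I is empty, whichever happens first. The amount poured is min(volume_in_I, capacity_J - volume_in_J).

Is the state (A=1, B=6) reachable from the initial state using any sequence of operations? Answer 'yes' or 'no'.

Answer: no

Derivation:
BFS explored all 24 reachable states.
Reachable set includes: (0,0), (0,1), (0,2), (0,3), (0,4), (0,5), (0,6), (0,7), (1,0), (1,7), (2,0), (2,7) ...
Target (A=1, B=6) not in reachable set → no.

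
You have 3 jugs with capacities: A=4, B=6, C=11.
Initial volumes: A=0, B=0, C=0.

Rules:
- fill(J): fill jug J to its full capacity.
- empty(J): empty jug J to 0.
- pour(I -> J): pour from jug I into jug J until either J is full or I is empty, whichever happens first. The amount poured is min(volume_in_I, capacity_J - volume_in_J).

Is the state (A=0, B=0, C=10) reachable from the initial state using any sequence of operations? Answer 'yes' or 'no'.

BFS from (A=0, B=0, C=0):
  1. fill(A) -> (A=4 B=0 C=0)
  2. fill(B) -> (A=4 B=6 C=0)
  3. pour(A -> C) -> (A=0 B=6 C=4)
  4. pour(B -> C) -> (A=0 B=0 C=10)
Target reached → yes.

Answer: yes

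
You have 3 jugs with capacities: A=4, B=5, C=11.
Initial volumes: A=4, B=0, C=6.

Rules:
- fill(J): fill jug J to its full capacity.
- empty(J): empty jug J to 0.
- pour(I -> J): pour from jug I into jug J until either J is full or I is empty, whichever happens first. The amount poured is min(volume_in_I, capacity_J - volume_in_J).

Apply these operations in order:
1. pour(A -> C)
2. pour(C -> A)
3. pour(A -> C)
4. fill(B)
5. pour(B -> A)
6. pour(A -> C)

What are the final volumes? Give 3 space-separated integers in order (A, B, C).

Answer: 3 1 11

Derivation:
Step 1: pour(A -> C) -> (A=0 B=0 C=10)
Step 2: pour(C -> A) -> (A=4 B=0 C=6)
Step 3: pour(A -> C) -> (A=0 B=0 C=10)
Step 4: fill(B) -> (A=0 B=5 C=10)
Step 5: pour(B -> A) -> (A=4 B=1 C=10)
Step 6: pour(A -> C) -> (A=3 B=1 C=11)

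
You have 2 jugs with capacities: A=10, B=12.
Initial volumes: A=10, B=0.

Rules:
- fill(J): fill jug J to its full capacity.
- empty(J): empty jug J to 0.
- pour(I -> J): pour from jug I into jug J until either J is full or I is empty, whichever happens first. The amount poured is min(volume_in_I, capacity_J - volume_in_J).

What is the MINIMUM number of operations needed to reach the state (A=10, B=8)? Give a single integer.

Answer: 6

Derivation:
BFS from (A=10, B=0). One shortest path:
  1. pour(A -> B) -> (A=0 B=10)
  2. fill(A) -> (A=10 B=10)
  3. pour(A -> B) -> (A=8 B=12)
  4. empty(B) -> (A=8 B=0)
  5. pour(A -> B) -> (A=0 B=8)
  6. fill(A) -> (A=10 B=8)
Reached target in 6 moves.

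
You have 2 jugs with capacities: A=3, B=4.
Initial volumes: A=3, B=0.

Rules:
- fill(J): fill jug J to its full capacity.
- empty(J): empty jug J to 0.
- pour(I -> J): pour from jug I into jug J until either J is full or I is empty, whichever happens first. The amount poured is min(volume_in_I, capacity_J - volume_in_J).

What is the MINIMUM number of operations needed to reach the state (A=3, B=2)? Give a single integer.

BFS from (A=3, B=0). One shortest path:
  1. pour(A -> B) -> (A=0 B=3)
  2. fill(A) -> (A=3 B=3)
  3. pour(A -> B) -> (A=2 B=4)
  4. empty(B) -> (A=2 B=0)
  5. pour(A -> B) -> (A=0 B=2)
  6. fill(A) -> (A=3 B=2)
Reached target in 6 moves.

Answer: 6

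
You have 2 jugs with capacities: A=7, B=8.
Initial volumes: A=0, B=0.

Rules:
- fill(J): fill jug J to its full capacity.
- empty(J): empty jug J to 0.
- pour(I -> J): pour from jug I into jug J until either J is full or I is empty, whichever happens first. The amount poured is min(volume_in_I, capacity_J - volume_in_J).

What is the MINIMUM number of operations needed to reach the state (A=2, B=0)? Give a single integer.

Answer: 8

Derivation:
BFS from (A=0, B=0). One shortest path:
  1. fill(B) -> (A=0 B=8)
  2. pour(B -> A) -> (A=7 B=1)
  3. empty(A) -> (A=0 B=1)
  4. pour(B -> A) -> (A=1 B=0)
  5. fill(B) -> (A=1 B=8)
  6. pour(B -> A) -> (A=7 B=2)
  7. empty(A) -> (A=0 B=2)
  8. pour(B -> A) -> (A=2 B=0)
Reached target in 8 moves.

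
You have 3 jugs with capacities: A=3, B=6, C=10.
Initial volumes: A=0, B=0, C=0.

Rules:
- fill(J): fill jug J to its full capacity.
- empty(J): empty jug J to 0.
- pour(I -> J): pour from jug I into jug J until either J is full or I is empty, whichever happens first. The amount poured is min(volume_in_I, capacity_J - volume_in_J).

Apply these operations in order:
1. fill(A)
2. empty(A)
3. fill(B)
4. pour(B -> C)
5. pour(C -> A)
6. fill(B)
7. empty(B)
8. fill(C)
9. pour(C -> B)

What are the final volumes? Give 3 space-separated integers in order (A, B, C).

Step 1: fill(A) -> (A=3 B=0 C=0)
Step 2: empty(A) -> (A=0 B=0 C=0)
Step 3: fill(B) -> (A=0 B=6 C=0)
Step 4: pour(B -> C) -> (A=0 B=0 C=6)
Step 5: pour(C -> A) -> (A=3 B=0 C=3)
Step 6: fill(B) -> (A=3 B=6 C=3)
Step 7: empty(B) -> (A=3 B=0 C=3)
Step 8: fill(C) -> (A=3 B=0 C=10)
Step 9: pour(C -> B) -> (A=3 B=6 C=4)

Answer: 3 6 4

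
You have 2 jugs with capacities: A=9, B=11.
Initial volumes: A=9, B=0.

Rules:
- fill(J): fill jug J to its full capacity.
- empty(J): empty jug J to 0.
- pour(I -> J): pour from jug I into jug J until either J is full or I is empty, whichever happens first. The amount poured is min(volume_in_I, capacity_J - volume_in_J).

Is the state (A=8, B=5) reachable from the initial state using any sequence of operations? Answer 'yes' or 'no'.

Answer: no

Derivation:
BFS explored all 40 reachable states.
Reachable set includes: (0,0), (0,1), (0,2), (0,3), (0,4), (0,5), (0,6), (0,7), (0,8), (0,9), (0,10), (0,11) ...
Target (A=8, B=5) not in reachable set → no.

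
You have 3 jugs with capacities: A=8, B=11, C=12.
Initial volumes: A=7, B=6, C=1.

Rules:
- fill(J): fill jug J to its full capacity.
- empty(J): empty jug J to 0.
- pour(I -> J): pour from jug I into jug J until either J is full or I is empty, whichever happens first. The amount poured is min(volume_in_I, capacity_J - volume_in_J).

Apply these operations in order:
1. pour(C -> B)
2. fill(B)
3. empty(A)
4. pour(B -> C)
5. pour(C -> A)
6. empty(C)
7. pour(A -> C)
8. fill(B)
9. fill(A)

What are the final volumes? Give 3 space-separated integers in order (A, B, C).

Answer: 8 11 8

Derivation:
Step 1: pour(C -> B) -> (A=7 B=7 C=0)
Step 2: fill(B) -> (A=7 B=11 C=0)
Step 3: empty(A) -> (A=0 B=11 C=0)
Step 4: pour(B -> C) -> (A=0 B=0 C=11)
Step 5: pour(C -> A) -> (A=8 B=0 C=3)
Step 6: empty(C) -> (A=8 B=0 C=0)
Step 7: pour(A -> C) -> (A=0 B=0 C=8)
Step 8: fill(B) -> (A=0 B=11 C=8)
Step 9: fill(A) -> (A=8 B=11 C=8)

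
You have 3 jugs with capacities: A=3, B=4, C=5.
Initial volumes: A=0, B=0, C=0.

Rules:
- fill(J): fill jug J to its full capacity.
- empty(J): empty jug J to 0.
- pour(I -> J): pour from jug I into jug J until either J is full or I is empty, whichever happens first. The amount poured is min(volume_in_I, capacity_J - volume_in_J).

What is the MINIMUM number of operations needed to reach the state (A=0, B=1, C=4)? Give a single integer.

BFS from (A=0, B=0, C=0). One shortest path:
  1. fill(C) -> (A=0 B=0 C=5)
  2. pour(C -> B) -> (A=0 B=4 C=1)
  3. pour(B -> A) -> (A=3 B=1 C=1)
  4. pour(A -> C) -> (A=0 B=1 C=4)
Reached target in 4 moves.

Answer: 4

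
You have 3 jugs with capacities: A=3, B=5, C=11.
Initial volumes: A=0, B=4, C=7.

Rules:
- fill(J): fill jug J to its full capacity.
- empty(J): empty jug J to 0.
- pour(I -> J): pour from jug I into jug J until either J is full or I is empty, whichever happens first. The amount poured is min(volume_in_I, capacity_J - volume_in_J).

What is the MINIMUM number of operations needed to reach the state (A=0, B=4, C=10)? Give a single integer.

Answer: 2

Derivation:
BFS from (A=0, B=4, C=7). One shortest path:
  1. fill(A) -> (A=3 B=4 C=7)
  2. pour(A -> C) -> (A=0 B=4 C=10)
Reached target in 2 moves.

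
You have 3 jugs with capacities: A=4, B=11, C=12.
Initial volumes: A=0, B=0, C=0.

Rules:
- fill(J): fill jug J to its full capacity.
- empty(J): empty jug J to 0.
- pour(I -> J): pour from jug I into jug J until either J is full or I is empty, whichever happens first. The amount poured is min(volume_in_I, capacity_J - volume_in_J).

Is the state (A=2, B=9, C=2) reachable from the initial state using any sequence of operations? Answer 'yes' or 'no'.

Answer: no

Derivation:
BFS explored all 450 reachable states.
Reachable set includes: (0,0,0), (0,0,1), (0,0,2), (0,0,3), (0,0,4), (0,0,5), (0,0,6), (0,0,7), (0,0,8), (0,0,9), (0,0,10), (0,0,11) ...
Target (A=2, B=9, C=2) not in reachable set → no.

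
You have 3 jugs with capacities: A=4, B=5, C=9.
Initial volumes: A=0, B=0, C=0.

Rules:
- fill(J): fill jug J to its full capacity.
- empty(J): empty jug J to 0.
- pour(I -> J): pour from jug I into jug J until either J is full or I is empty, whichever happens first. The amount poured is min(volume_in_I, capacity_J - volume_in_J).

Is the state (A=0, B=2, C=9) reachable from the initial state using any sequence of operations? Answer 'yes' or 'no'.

Answer: yes

Derivation:
BFS from (A=0, B=0, C=0):
  1. fill(B) -> (A=0 B=5 C=0)
  2. fill(C) -> (A=0 B=5 C=9)
  3. pour(B -> A) -> (A=4 B=1 C=9)
  4. empty(A) -> (A=0 B=1 C=9)
  5. pour(B -> A) -> (A=1 B=0 C=9)
  6. fill(B) -> (A=1 B=5 C=9)
  7. pour(B -> A) -> (A=4 B=2 C=9)
  8. empty(A) -> (A=0 B=2 C=9)
Target reached → yes.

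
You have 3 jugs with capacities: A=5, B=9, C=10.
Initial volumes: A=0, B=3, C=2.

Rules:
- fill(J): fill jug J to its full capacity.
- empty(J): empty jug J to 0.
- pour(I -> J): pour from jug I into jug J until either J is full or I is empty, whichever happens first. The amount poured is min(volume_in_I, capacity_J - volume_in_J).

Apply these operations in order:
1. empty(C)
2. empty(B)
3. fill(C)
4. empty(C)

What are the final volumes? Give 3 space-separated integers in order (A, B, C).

Step 1: empty(C) -> (A=0 B=3 C=0)
Step 2: empty(B) -> (A=0 B=0 C=0)
Step 3: fill(C) -> (A=0 B=0 C=10)
Step 4: empty(C) -> (A=0 B=0 C=0)

Answer: 0 0 0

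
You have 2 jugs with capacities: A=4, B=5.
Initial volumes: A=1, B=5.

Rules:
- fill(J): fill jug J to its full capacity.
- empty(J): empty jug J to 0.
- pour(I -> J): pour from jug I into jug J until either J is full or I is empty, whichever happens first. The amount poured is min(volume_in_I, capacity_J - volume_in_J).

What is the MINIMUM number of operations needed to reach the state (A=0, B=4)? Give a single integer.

Answer: 3

Derivation:
BFS from (A=1, B=5). One shortest path:
  1. fill(A) -> (A=4 B=5)
  2. empty(B) -> (A=4 B=0)
  3. pour(A -> B) -> (A=0 B=4)
Reached target in 3 moves.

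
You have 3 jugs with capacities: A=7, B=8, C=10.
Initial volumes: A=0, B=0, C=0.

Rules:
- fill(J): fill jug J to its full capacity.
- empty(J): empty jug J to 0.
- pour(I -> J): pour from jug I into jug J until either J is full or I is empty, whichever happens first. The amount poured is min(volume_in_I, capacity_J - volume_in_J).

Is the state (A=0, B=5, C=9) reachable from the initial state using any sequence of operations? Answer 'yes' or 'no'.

Answer: yes

Derivation:
BFS from (A=0, B=0, C=0):
  1. fill(A) -> (A=7 B=0 C=0)
  2. pour(A -> C) -> (A=0 B=0 C=7)
  3. fill(A) -> (A=7 B=0 C=7)
  4. pour(A -> C) -> (A=4 B=0 C=10)
  5. pour(C -> B) -> (A=4 B=8 C=2)
  6. pour(B -> A) -> (A=7 B=5 C=2)
  7. pour(A -> C) -> (A=0 B=5 C=9)
Target reached → yes.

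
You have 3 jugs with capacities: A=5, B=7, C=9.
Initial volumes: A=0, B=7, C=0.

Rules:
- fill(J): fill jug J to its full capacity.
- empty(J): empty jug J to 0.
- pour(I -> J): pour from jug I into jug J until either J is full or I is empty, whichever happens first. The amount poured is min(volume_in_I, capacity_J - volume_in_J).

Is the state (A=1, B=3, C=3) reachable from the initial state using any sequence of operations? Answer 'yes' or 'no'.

BFS explored all 288 reachable states.
Reachable set includes: (0,0,0), (0,0,1), (0,0,2), (0,0,3), (0,0,4), (0,0,5), (0,0,6), (0,0,7), (0,0,8), (0,0,9), (0,1,0), (0,1,1) ...
Target (A=1, B=3, C=3) not in reachable set → no.

Answer: no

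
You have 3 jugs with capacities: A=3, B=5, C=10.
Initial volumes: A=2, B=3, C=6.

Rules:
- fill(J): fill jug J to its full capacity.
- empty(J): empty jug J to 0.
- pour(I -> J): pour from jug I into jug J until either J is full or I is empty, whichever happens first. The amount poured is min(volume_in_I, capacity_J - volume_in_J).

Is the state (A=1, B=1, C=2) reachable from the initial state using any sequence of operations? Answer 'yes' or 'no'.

BFS explored all 193 reachable states.
Reachable set includes: (0,0,0), (0,0,1), (0,0,2), (0,0,3), (0,0,4), (0,0,5), (0,0,6), (0,0,7), (0,0,8), (0,0,9), (0,0,10), (0,1,0) ...
Target (A=1, B=1, C=2) not in reachable set → no.

Answer: no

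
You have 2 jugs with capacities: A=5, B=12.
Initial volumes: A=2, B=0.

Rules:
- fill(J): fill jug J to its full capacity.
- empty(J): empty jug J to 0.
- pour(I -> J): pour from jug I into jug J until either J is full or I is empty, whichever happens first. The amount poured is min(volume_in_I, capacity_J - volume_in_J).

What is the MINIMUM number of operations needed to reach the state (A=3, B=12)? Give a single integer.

Answer: 6

Derivation:
BFS from (A=2, B=0). One shortest path:
  1. fill(A) -> (A=5 B=0)
  2. pour(A -> B) -> (A=0 B=5)
  3. fill(A) -> (A=5 B=5)
  4. pour(A -> B) -> (A=0 B=10)
  5. fill(A) -> (A=5 B=10)
  6. pour(A -> B) -> (A=3 B=12)
Reached target in 6 moves.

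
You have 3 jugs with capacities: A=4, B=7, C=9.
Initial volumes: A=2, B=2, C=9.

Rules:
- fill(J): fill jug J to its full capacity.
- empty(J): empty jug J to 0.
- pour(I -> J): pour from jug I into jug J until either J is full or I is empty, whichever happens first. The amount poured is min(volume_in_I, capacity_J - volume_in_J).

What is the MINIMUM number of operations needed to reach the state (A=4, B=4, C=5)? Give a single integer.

Answer: 2

Derivation:
BFS from (A=2, B=2, C=9). One shortest path:
  1. pour(A -> B) -> (A=0 B=4 C=9)
  2. pour(C -> A) -> (A=4 B=4 C=5)
Reached target in 2 moves.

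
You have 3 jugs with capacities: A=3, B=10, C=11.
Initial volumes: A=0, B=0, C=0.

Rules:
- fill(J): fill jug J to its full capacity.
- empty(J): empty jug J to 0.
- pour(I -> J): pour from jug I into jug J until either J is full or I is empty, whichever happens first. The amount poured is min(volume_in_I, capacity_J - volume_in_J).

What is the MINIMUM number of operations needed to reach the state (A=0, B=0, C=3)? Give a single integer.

BFS from (A=0, B=0, C=0). One shortest path:
  1. fill(A) -> (A=3 B=0 C=0)
  2. pour(A -> C) -> (A=0 B=0 C=3)
Reached target in 2 moves.

Answer: 2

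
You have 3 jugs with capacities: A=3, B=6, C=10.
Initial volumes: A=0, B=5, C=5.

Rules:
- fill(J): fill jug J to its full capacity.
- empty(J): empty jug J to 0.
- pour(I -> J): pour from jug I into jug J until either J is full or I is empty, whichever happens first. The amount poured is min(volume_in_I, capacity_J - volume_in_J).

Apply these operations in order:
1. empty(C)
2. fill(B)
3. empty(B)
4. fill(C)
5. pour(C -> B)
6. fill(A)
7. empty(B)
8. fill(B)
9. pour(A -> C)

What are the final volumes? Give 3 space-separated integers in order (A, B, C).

Answer: 0 6 7

Derivation:
Step 1: empty(C) -> (A=0 B=5 C=0)
Step 2: fill(B) -> (A=0 B=6 C=0)
Step 3: empty(B) -> (A=0 B=0 C=0)
Step 4: fill(C) -> (A=0 B=0 C=10)
Step 5: pour(C -> B) -> (A=0 B=6 C=4)
Step 6: fill(A) -> (A=3 B=6 C=4)
Step 7: empty(B) -> (A=3 B=0 C=4)
Step 8: fill(B) -> (A=3 B=6 C=4)
Step 9: pour(A -> C) -> (A=0 B=6 C=7)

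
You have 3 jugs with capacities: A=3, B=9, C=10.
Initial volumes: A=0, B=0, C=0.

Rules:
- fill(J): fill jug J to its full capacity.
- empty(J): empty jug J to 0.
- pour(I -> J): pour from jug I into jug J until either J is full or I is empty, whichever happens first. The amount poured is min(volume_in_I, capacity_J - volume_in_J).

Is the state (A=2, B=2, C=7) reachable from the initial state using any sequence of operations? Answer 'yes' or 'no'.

Answer: no

Derivation:
BFS explored all 296 reachable states.
Reachable set includes: (0,0,0), (0,0,1), (0,0,2), (0,0,3), (0,0,4), (0,0,5), (0,0,6), (0,0,7), (0,0,8), (0,0,9), (0,0,10), (0,1,0) ...
Target (A=2, B=2, C=7) not in reachable set → no.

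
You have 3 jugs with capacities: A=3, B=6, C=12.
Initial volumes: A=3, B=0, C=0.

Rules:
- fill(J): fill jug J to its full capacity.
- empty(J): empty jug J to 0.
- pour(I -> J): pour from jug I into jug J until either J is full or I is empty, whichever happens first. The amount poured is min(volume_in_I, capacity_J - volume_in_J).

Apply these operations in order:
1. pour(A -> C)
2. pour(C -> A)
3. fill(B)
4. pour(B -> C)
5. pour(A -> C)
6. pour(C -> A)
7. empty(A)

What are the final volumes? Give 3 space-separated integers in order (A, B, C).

Step 1: pour(A -> C) -> (A=0 B=0 C=3)
Step 2: pour(C -> A) -> (A=3 B=0 C=0)
Step 3: fill(B) -> (A=3 B=6 C=0)
Step 4: pour(B -> C) -> (A=3 B=0 C=6)
Step 5: pour(A -> C) -> (A=0 B=0 C=9)
Step 6: pour(C -> A) -> (A=3 B=0 C=6)
Step 7: empty(A) -> (A=0 B=0 C=6)

Answer: 0 0 6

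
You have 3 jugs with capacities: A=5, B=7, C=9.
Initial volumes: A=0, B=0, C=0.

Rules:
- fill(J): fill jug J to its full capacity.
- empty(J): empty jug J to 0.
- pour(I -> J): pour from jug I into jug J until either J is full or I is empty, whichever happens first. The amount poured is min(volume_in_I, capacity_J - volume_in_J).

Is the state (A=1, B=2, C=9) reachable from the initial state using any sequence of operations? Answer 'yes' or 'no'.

BFS from (A=0, B=0, C=0):
  1. fill(A) -> (A=5 B=0 C=0)
  2. fill(B) -> (A=5 B=7 C=0)
  3. pour(A -> C) -> (A=0 B=7 C=5)
  4. pour(B -> A) -> (A=5 B=2 C=5)
  5. pour(A -> C) -> (A=1 B=2 C=9)
Target reached → yes.

Answer: yes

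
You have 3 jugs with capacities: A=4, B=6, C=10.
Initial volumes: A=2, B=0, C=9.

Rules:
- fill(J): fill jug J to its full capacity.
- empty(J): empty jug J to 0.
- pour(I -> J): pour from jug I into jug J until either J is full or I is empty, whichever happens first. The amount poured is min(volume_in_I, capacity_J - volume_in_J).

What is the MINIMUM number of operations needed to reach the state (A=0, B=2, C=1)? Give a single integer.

BFS from (A=2, B=0, C=9). One shortest path:
  1. pour(A -> B) -> (A=0 B=2 C=9)
  2. pour(C -> A) -> (A=4 B=2 C=5)
  3. empty(A) -> (A=0 B=2 C=5)
  4. pour(C -> A) -> (A=4 B=2 C=1)
  5. empty(A) -> (A=0 B=2 C=1)
Reached target in 5 moves.

Answer: 5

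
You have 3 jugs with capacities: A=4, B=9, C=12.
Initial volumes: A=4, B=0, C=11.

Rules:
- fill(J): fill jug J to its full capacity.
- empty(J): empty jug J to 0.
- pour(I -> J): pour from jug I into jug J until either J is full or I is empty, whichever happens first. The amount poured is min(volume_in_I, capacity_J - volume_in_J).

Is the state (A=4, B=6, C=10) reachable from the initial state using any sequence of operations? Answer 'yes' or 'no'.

Answer: yes

Derivation:
BFS from (A=4, B=0, C=11):
  1. empty(A) -> (A=0 B=0 C=11)
  2. pour(C -> B) -> (A=0 B=9 C=2)
  3. pour(C -> A) -> (A=2 B=9 C=0)
  4. pour(B -> C) -> (A=2 B=0 C=9)
  5. fill(B) -> (A=2 B=9 C=9)
  6. pour(B -> C) -> (A=2 B=6 C=12)
  7. pour(C -> A) -> (A=4 B=6 C=10)
Target reached → yes.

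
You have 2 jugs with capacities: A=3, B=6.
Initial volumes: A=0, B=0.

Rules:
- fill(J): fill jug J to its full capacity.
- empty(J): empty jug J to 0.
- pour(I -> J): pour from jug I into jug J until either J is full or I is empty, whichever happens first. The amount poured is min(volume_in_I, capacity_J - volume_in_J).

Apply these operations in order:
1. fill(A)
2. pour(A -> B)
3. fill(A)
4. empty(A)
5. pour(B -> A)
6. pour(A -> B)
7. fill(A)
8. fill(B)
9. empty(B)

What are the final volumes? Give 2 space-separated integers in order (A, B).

Step 1: fill(A) -> (A=3 B=0)
Step 2: pour(A -> B) -> (A=0 B=3)
Step 3: fill(A) -> (A=3 B=3)
Step 4: empty(A) -> (A=0 B=3)
Step 5: pour(B -> A) -> (A=3 B=0)
Step 6: pour(A -> B) -> (A=0 B=3)
Step 7: fill(A) -> (A=3 B=3)
Step 8: fill(B) -> (A=3 B=6)
Step 9: empty(B) -> (A=3 B=0)

Answer: 3 0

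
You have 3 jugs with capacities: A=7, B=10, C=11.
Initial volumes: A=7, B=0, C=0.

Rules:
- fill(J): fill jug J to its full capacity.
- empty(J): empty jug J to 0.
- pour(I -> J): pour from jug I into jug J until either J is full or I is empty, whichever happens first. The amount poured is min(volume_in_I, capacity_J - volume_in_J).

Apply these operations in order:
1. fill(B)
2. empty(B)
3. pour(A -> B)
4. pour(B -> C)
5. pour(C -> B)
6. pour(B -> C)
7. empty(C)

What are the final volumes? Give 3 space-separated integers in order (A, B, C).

Step 1: fill(B) -> (A=7 B=10 C=0)
Step 2: empty(B) -> (A=7 B=0 C=0)
Step 3: pour(A -> B) -> (A=0 B=7 C=0)
Step 4: pour(B -> C) -> (A=0 B=0 C=7)
Step 5: pour(C -> B) -> (A=0 B=7 C=0)
Step 6: pour(B -> C) -> (A=0 B=0 C=7)
Step 7: empty(C) -> (A=0 B=0 C=0)

Answer: 0 0 0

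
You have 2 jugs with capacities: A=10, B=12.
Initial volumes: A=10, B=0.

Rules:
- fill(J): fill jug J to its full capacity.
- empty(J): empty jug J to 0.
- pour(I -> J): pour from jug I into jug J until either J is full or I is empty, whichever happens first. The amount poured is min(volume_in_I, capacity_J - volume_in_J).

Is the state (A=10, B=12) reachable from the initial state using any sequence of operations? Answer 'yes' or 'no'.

Answer: yes

Derivation:
BFS from (A=10, B=0):
  1. fill(B) -> (A=10 B=12)
Target reached → yes.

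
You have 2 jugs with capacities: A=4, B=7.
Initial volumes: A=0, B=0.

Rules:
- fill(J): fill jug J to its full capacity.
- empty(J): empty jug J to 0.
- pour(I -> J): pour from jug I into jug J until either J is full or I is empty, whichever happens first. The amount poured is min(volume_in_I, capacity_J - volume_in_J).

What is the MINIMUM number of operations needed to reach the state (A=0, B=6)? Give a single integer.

BFS from (A=0, B=0). One shortest path:
  1. fill(B) -> (A=0 B=7)
  2. pour(B -> A) -> (A=4 B=3)
  3. empty(A) -> (A=0 B=3)
  4. pour(B -> A) -> (A=3 B=0)
  5. fill(B) -> (A=3 B=7)
  6. pour(B -> A) -> (A=4 B=6)
  7. empty(A) -> (A=0 B=6)
Reached target in 7 moves.

Answer: 7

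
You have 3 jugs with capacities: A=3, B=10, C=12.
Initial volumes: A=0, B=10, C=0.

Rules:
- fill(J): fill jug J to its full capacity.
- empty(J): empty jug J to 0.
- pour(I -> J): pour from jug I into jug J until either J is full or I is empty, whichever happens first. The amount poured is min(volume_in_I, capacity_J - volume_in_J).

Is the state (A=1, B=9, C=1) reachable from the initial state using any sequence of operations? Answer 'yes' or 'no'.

Answer: no

Derivation:
BFS explored all 374 reachable states.
Reachable set includes: (0,0,0), (0,0,1), (0,0,2), (0,0,3), (0,0,4), (0,0,5), (0,0,6), (0,0,7), (0,0,8), (0,0,9), (0,0,10), (0,0,11) ...
Target (A=1, B=9, C=1) not in reachable set → no.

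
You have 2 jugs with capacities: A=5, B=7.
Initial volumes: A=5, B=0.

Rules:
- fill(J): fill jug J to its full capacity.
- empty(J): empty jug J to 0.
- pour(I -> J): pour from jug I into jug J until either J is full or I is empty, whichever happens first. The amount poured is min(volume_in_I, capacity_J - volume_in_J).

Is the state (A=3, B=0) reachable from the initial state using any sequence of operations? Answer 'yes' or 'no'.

Answer: yes

Derivation:
BFS from (A=5, B=0):
  1. pour(A -> B) -> (A=0 B=5)
  2. fill(A) -> (A=5 B=5)
  3. pour(A -> B) -> (A=3 B=7)
  4. empty(B) -> (A=3 B=0)
Target reached → yes.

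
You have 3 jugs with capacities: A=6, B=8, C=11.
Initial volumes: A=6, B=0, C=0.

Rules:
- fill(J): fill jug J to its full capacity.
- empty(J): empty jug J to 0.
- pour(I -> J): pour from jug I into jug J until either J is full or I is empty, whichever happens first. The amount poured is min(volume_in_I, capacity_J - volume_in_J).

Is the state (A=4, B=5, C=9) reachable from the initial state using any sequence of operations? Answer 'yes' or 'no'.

Answer: no

Derivation:
BFS explored all 406 reachable states.
Reachable set includes: (0,0,0), (0,0,1), (0,0,2), (0,0,3), (0,0,4), (0,0,5), (0,0,6), (0,0,7), (0,0,8), (0,0,9), (0,0,10), (0,0,11) ...
Target (A=4, B=5, C=9) not in reachable set → no.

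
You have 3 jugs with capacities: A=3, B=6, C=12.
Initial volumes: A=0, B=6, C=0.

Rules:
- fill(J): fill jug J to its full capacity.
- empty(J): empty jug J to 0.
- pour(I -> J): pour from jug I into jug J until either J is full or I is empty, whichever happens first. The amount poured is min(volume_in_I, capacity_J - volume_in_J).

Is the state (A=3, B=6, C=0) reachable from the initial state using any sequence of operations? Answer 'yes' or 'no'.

BFS from (A=0, B=6, C=0):
  1. fill(A) -> (A=3 B=6 C=0)
Target reached → yes.

Answer: yes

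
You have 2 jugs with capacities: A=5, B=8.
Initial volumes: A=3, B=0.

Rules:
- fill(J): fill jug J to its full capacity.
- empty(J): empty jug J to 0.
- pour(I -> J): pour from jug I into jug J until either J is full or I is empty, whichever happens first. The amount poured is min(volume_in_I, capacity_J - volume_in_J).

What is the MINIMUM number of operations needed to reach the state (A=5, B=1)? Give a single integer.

BFS from (A=3, B=0). One shortest path:
  1. fill(B) -> (A=3 B=8)
  2. pour(B -> A) -> (A=5 B=6)
  3. empty(A) -> (A=0 B=6)
  4. pour(B -> A) -> (A=5 B=1)
Reached target in 4 moves.

Answer: 4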